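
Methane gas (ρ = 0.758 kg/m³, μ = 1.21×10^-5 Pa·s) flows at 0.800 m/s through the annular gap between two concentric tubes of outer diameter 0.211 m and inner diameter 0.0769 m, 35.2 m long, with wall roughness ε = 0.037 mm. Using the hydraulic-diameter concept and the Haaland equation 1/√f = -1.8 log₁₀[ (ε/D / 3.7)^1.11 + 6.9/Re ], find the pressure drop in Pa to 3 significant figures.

Hydraulic diameter D_h = 4A/P = D_o - D_i = 0.211 - 0.0769 = 0.1341 m.
Re = ρVD_h/μ = 0.758·0.8·0.1341/1.21e-05 = 6721.
ε/D_h = 3.7e-05/0.1341 = 0.000276; Haaland gives 1/√f = -1.8 log₁₀[2.62e-05+0.00103] = 5.36, so f = 0.03481.
ΔP = f(L/D_h)(ρV²/2) = 0.03481·35.2/0.1341·0.2426 = 2.216 Pa.

ΔP ≈ 2.22 Pa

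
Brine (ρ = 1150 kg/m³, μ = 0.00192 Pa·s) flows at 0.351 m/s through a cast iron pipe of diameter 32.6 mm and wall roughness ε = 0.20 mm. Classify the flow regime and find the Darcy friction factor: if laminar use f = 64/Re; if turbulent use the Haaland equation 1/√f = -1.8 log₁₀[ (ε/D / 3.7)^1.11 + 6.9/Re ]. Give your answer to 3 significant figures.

Re = ρVD/μ = 1150·0.351·0.0326/0.00192 = 6854.
Re > 4000 → turbulent. ε/D = 0.0002/0.0326 = 0.00613; Haaland: 1/√f = -1.8 log₁₀[0.00082 + 0.00101] = 4.929, so f = 0.04116.

f ≈ 0.0412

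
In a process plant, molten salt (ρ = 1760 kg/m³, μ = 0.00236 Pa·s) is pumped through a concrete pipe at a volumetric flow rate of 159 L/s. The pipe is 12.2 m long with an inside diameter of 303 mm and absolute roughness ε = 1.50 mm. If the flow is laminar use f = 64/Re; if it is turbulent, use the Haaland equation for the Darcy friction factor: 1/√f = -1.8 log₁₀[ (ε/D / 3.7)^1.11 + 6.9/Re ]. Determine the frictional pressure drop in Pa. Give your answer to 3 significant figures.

Q = 159 L/s = 159/1000 = 0.159 m³/s.
Cross-sectional area A = πD²/4 = π(0.303)²/4 = 0.07211 m²; mean velocity V = Q/A = 0.159/0.07211 = 2.205 m/s.
Reynolds number Re = ρVD/μ = 1760 · 2.205 · 0.303 / 0.00236 = 4.983e+05.
Re > 4000 → turbulent. Relative roughness ε/D = 0.0015/0.303 = 0.00495. Haaland: 1/√f = -1.8 log₁₀[(0.00495/3.7)^1.11 + 6.9/4.983e+05] = -1.8 log₁₀[0.000646 + 1.38e-05] = 5.725, so f = 0.03051.
Darcy-Weisbach: ΔP = f(L/D)(ρV²/2) = 0.03051·(12.2/0.303)·(1760·2.205²/2) = 0.03051·40.26·4279 = 5257 Pa.

ΔP ≈ 5260 Pa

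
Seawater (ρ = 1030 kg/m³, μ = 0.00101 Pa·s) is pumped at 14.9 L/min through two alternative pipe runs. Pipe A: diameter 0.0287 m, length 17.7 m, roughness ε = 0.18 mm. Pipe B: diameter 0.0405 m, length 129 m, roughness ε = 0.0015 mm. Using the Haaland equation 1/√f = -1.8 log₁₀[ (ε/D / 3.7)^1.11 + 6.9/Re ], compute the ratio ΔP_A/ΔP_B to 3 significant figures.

Pipe A: V = Q/A = 0.0002483/0.0006469 = 0.3839 m/s; Re = 1.124e+04; ε/D = 0.00627; Haaland → f = 0.03834; ΔP_A = f(L/D)(ρV²/2) = 1794 Pa.
Pipe B: V = Q/A = 0.0002483/0.001288 = 0.1928 m/s; Re = 7962; ε/D = 3.7e-05; Haaland → f = 0.03295; ΔP_B = f(L/D)(ρV²/2) = 2008 Pa.
ΔP_A/ΔP_B = 1794/2008 = 0.893.

ΔP_A/ΔP_B ≈ 0.893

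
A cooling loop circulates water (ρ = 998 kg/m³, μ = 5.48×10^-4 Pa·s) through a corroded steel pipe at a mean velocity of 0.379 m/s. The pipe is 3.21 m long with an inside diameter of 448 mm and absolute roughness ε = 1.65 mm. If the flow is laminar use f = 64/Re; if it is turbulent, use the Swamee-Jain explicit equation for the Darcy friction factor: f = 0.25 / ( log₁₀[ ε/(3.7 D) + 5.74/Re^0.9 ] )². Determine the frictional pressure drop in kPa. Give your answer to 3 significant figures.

Reynolds number Re = ρVD/μ = 998 · 0.379 · 0.448 / 0.000548 = 3.092e+05.
Re > 4000 → turbulent. Relative roughness ε/D = 0.00165/0.448 = 0.00368. Swamee-Jain: f = 0.25/(log₁₀[0.00368/3.7 + 5.74/3.092e+05^0.9])² = 0.25/(log₁₀[0.000995 + 6.57e-05])² = 0.25/(-2.974)² = 0.02826.
Darcy-Weisbach: ΔP = f(L/D)(ρV²/2) = 0.02826·(3.21/0.448)·(998·0.379²/2) = 0.02826·7.165·71.68 = 14.51 Pa.
ΔP = 14.51 Pa = 0.0145 kPa.

ΔP ≈ 0.0145 kPa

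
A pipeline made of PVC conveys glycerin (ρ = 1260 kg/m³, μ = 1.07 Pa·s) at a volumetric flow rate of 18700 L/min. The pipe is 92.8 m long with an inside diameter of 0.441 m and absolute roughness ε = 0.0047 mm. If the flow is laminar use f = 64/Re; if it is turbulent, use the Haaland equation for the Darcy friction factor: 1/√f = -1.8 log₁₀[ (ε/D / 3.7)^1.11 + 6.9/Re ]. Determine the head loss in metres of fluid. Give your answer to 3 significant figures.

h_f ≈ 2.70 m

Q = 18700 L/min = 18700/60000 = 0.3117 m³/s.
Cross-sectional area A = πD²/4 = π(0.441)²/4 = 0.1527 m²; mean velocity V = Q/A = 0.3117/0.1527 = 2.04 m/s.
Reynolds number Re = ρVD/μ = 1260 · 2.04 · 0.441 / 1.07 = 1060.
Re < 2300 → laminar flow, so f = 64/Re = 64/1060 = 0.0604 (the turbulent correlation is not needed).
Darcy-Weisbach: ΔP = f(L/D)(ρV²/2) = 0.0604·(92.8/0.441)·(1260·2.04²/2) = 0.0604·210.4·2623 = 3.334e+04 Pa.
Head loss h_f = ΔP/(ρg) = 3.334e+04/(1260·9.81) = 2.70 m.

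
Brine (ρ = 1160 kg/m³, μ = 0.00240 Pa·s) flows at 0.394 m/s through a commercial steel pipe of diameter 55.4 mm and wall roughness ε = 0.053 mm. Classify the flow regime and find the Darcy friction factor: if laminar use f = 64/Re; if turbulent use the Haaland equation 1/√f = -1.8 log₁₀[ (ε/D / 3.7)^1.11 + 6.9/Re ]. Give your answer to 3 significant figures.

Re = ρVD/μ = 1160·0.394·0.0554/0.0024 = 1.055e+04.
Re > 4000 → turbulent. ε/D = 5.3e-05/0.0554 = 0.000957; Haaland: 1/√f = -1.8 log₁₀[0.000104 + 0.000654] = 5.616, so f = 0.0317.

f ≈ 0.0317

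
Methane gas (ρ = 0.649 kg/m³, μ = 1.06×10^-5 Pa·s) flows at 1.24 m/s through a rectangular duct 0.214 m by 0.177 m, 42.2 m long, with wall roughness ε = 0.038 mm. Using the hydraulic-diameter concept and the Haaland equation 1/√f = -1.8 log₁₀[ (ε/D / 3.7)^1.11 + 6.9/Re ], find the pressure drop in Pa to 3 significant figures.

ΔP ≈ 3.06 Pa

Hydraulic diameter D_h = 4A/P = 4·(0.214·0.177)/(2·(0.214+0.177)) = 0.1515/0.782 = 0.1937 m.
Re = ρVD_h/μ = 0.649·1.24·0.1937/1.06e-05 = 1.471e+04.
ε/D_h = 3.8e-05/0.1937 = 0.000196; Haaland gives 1/√f = -1.8 log₁₀[1.79e-05+0.000469] = 5.962, so f = 0.02813.
ΔP = f(L/D_h)(ρV²/2) = 0.02813·42.2/0.1937·0.499 = 3.057 Pa.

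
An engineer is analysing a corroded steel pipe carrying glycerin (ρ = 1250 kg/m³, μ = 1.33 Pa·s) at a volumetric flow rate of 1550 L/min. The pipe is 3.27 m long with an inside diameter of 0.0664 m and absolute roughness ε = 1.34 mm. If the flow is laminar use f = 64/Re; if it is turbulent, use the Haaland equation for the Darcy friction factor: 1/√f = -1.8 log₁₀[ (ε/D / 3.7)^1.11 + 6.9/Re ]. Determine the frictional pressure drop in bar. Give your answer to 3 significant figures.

Q = 1550 L/min = 1550/60000 = 0.02583 m³/s.
Cross-sectional area A = πD²/4 = π(0.0664)²/4 = 0.003463 m²; mean velocity V = Q/A = 0.02583/0.003463 = 7.46 m/s.
Reynolds number Re = ρVD/μ = 1250 · 7.46 · 0.0664 / 1.33 = 465.6.
Re < 2300 → laminar flow, so f = 64/Re = 64/465.6 = 0.1375 (the turbulent correlation is not needed).
Darcy-Weisbach: ΔP = f(L/D)(ρV²/2) = 0.1375·(3.27/0.0664)·(1250·7.46²/2) = 0.1375·49.25·3.478e+04 = 2.355e+05 Pa.
ΔP = 2.355e+05 Pa = 2.35 bar.

ΔP ≈ 2.35 bar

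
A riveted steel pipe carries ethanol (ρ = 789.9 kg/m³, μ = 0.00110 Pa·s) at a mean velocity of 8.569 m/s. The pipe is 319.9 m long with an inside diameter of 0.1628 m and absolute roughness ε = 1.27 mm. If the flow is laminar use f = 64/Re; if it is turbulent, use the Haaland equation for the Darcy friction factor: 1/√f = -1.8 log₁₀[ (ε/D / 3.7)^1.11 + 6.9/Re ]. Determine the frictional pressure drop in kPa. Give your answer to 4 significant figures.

ΔP ≈ 1997 kPa

Reynolds number Re = ρVD/μ = 789.9 · 8.569 · 0.1628 / 0.0011 = 1.002e+06.
Re > 4000 → turbulent. Relative roughness ε/D = 0.00127/0.1628 = 0.0078. Haaland: 1/√f = -1.8 log₁₀[(0.0078/3.7)^1.11 + 6.9/1.002e+06] = -1.8 log₁₀[0.00107 + 6.89e-06] = 5.342, so f = 0.03505.
Darcy-Weisbach: ΔP = f(L/D)(ρV²/2) = 0.03505·(319.9/0.1628)·(789.9·8.569²/2) = 0.03505·1965·2.9e+04 = 1.997e+06 Pa.
ΔP = 1.997e+06 Pa = 1997 kPa.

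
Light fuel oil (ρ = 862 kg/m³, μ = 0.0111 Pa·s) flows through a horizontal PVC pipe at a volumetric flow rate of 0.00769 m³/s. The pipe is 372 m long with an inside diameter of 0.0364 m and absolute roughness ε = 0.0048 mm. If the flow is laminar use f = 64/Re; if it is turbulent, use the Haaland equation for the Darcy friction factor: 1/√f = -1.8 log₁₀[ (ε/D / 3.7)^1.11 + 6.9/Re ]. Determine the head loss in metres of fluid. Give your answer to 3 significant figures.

h_f ≈ 731 m

Cross-sectional area A = πD²/4 = π(0.0364)²/4 = 0.001041 m²; mean velocity V = Q/A = 0.00769/0.001041 = 7.39 m/s.
Reynolds number Re = ρVD/μ = 862 · 7.39 · 0.0364 / 0.0111 = 2.089e+04.
Re > 4000 → turbulent. Relative roughness ε/D = 4.8e-06/0.0364 = 0.000132. Haaland: 1/√f = -1.8 log₁₀[(0.000132/3.7)^1.11 + 6.9/2.089e+04] = -1.8 log₁₀[1.16e-05 + 0.00033] = 6.239, so f = 0.02569.
Darcy-Weisbach: ΔP = f(L/D)(ρV²/2) = 0.02569·(372/0.0364)·(862·7.39²/2) = 0.02569·1.022e+04·2.354e+04 = 6.179e+06 Pa.
Head loss h_f = ΔP/(ρg) = 6.179e+06/(862·9.81) = 731 m.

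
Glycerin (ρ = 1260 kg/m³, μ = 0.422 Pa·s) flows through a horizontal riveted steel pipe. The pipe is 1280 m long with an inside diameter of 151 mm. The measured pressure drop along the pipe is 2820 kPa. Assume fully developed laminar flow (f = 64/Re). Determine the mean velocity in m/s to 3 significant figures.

V ≈ 3.72 m/s

For laminar flow, f = 64/Re with Re = ρVD/μ, so Darcy-Weisbach reduces to ΔP = 32μLV/D². Solving for V: V = ΔP·D²/(32μL) = 2.82e+06·(0.151)²/(32·0.422·1280) = 3.72 m/s.
Check: Re = ρVD/μ = 1260·3.72·0.151/0.422 = 1677 < 2300, so the laminar assumption holds.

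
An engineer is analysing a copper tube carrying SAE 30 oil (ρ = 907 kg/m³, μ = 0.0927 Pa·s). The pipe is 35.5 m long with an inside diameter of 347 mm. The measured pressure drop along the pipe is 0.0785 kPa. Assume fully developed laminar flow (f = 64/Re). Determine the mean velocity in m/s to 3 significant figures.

For laminar flow, f = 64/Re with Re = ρVD/μ, so Darcy-Weisbach reduces to ΔP = 32μLV/D². Solving for V: V = ΔP·D²/(32μL) = 78.5·(0.347)²/(32·0.0927·35.5) = 0.08976 m/s.
Check: Re = ρVD/μ = 907·0.08976·0.347/0.0927 = 304.7 < 2300, so the laminar assumption holds.

V ≈ 0.0898 m/s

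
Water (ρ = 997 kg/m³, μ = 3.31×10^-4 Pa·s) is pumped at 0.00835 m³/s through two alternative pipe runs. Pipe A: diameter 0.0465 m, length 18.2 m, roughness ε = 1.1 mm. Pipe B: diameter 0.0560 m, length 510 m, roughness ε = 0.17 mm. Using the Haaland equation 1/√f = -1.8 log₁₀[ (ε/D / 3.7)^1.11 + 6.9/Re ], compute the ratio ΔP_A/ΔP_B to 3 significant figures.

ΔP_A/ΔP_B ≈ 0.178

Pipe A: V = Q/A = 0.00835/0.001698 = 4.917 m/s; Re = 6.887e+05; ε/D = 0.0237; Haaland → f = 0.05208; ΔP_A = f(L/D)(ρV²/2) = 2.457e+05 Pa.
Pipe B: V = Q/A = 0.00835/0.002463 = 3.39 m/s; Re = 5.718e+05; ε/D = 0.00304; Haaland → f = 0.02652; ΔP_B = f(L/D)(ρV²/2) = 1.384e+06 Pa.
ΔP_A/ΔP_B = 2.457e+05/1.384e+06 = 0.178.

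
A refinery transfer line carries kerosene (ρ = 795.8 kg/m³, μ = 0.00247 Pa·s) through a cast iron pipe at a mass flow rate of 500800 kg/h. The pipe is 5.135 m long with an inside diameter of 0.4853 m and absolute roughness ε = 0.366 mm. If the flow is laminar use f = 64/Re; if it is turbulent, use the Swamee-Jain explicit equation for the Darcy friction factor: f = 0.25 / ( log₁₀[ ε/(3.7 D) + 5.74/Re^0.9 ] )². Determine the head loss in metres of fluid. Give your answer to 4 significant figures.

ṁ = 500800 kg/h = 500800/3600 = 139.1 kg/s.
A = πD²/4 = π(0.4853)²/4 = 0.185 m²; mean velocity V = ṁ/(ρA) = 139.1/(795.8 · 0.185) = 0.945 m/s.
Reynolds number Re = ρVD/μ = 795.8 · 0.945 · 0.4853 / 0.00247 = 1.478e+05.
Re > 4000 → turbulent. Relative roughness ε/D = 0.000366/0.4853 = 0.000754. Swamee-Jain: f = 0.25/(log₁₀[0.000754/3.7 + 5.74/1.478e+05^0.9])² = 0.25/(log₁₀[0.000204 + 0.000128])² = 0.25/(-3.479)² = 0.02065.
Darcy-Weisbach: ΔP = f(L/D)(ρV²/2) = 0.02065·(5.135/0.4853)·(795.8·0.945²/2) = 0.02065·10.58·355.4 = 77.65 Pa.
Head loss h_f = ΔP/(ρg) = 77.65/(795.8·9.81) = 0.009946 m.

h_f ≈ 0.009946 m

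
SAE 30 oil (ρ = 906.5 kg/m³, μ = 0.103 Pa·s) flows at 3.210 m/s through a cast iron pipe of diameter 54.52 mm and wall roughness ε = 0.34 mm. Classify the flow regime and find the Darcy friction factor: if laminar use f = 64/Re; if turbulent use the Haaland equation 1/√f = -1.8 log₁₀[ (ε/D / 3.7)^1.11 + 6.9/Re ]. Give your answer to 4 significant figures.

f ≈ 0.04155

Re = ρVD/μ = 906.5·3.21·0.05452/0.103 = 1540.
Re < 2300 → laminar, so f = 64/Re = 0.04155 (roughness is irrelevant in laminar flow).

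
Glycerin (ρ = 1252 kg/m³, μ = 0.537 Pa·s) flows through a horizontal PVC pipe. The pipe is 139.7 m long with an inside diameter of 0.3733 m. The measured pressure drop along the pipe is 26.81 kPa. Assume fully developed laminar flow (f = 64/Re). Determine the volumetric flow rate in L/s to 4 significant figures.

Q ≈ 170.3 L/s

For laminar flow, f = 64/Re with Re = ρVD/μ, so Darcy-Weisbach reduces to ΔP = 32μLV/D². Solving for V: V = ΔP·D²/(32μL) = 2.681e+04·(0.3733)²/(32·0.537·139.7) = 1.556 m/s.
Check: Re = ρVD/μ = 1252·1.556·0.3733/0.537 = 1355 < 2300, so the laminar assumption holds.
Q = V·A = 1.556·(π/4·0.3733²) = 0.1703 m³/s = 170.3 L/s.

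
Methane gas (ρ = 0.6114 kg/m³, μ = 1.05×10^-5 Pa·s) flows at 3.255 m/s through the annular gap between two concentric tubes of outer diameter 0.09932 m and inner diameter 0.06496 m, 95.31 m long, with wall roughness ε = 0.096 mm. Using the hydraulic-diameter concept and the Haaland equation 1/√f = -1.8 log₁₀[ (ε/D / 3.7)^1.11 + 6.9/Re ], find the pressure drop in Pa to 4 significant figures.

Hydraulic diameter D_h = 4A/P = D_o - D_i = 0.09932 - 0.06496 = 0.03436 m.
Re = ρVD_h/μ = 0.6114·3.255·0.03436/1.05e-05 = 6512.
ε/D_h = 9.6e-05/0.03436 = 0.00279; Haaland gives 1/√f = -1.8 log₁₀[0.000342+0.00106] = 5.136, so f = 0.03791.
ΔP = f(L/D_h)(ρV²/2) = 0.03791·95.31/0.03436·3.239 = 340.6 Pa.

ΔP ≈ 340.6 Pa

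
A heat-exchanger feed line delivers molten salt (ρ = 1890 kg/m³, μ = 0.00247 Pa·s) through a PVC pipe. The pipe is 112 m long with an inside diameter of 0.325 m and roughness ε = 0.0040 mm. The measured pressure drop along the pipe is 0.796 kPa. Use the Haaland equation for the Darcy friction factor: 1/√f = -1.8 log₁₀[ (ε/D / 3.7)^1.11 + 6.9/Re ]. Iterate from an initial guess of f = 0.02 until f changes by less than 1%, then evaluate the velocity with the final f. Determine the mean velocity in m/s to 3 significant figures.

Rearranging Darcy-Weisbach: V = √(2·ΔP·D/(f·L·ρ)). With ε/D = 4e-06/0.325 = 1.23e-05, iterate starting from f = 0.02:
  f = 0.02 → V = √(2·796·0.325/(0.02·112·1890)) = 0.3496 m/s; Re = ρVD/μ = 8.694e+04; f → 0.0184
  f = 0.0184 → V = 0.3645 m/s; Re = 9.064e+04; f → 0.01824
Converged (Δf/f < 1%). With the final f = 0.01824: V = √(2·796·0.325/(0.01824·112·1890)) = 0.3661 m/s.

V ≈ 0.366 m/s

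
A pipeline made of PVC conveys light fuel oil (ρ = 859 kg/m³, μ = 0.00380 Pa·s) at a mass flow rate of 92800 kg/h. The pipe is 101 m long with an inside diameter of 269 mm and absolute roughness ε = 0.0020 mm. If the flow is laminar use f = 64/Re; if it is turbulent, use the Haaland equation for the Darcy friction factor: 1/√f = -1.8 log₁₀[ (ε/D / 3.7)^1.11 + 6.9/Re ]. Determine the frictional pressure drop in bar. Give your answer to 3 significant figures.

ΔP ≈ 0.0103 bar

ṁ = 92800 kg/h = 92800/3600 = 25.78 kg/s.
A = πD²/4 = π(0.269)²/4 = 0.05683 m²; mean velocity V = ṁ/(ρA) = 25.78/(859 · 0.05683) = 0.528 m/s.
Reynolds number Re = ρVD/μ = 859 · 0.528 · 0.269 / 0.0038 = 3.211e+04.
Re > 4000 → turbulent. Relative roughness ε/D = 2e-06/0.269 = 7.43e-06. Haaland: 1/√f = -1.8 log₁₀[(7.43e-06/3.7)^1.11 + 6.9/3.211e+04] = -1.8 log₁₀[4.75e-07 + 0.000215] = 6.6, so f = 0.02296.
Darcy-Weisbach: ΔP = f(L/D)(ρV²/2) = 0.02296·(101/0.269)·(859·0.528²/2) = 0.02296·375.5·119.8 = 1032 Pa.
ΔP = 1032 Pa = 0.0103 bar.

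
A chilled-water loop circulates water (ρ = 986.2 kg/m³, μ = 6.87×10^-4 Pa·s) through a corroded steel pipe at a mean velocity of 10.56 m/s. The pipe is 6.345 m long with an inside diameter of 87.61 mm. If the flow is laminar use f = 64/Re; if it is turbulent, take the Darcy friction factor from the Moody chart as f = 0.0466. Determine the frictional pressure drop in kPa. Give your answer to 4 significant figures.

ΔP ≈ 185.6 kPa

Reynolds number Re = ρVD/μ = 986.2 · 10.56 · 0.08761 / 0.000687 = 1.328e+06.
Re > 4000 → turbulent; use the Moody-chart value f = 0.0466.
Darcy-Weisbach: ΔP = f(L/D)(ρV²/2) = 0.0466·(6.345/0.08761)·(986.2·10.56²/2) = 0.0466·72.42·5.499e+04 = 1.856e+05 Pa.
ΔP = 1.856e+05 Pa = 185.6 kPa.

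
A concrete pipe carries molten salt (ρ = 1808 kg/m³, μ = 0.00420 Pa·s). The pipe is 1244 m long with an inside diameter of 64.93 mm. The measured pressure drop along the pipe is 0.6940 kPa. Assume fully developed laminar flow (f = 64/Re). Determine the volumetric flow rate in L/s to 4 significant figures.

For laminar flow, f = 64/Re with Re = ρVD/μ, so Darcy-Weisbach reduces to ΔP = 32μLV/D². Solving for V: V = ΔP·D²/(32μL) = 694·(0.06493)²/(32·0.0042·1244) = 0.0175 m/s.
Check: Re = ρVD/μ = 1808·0.0175·0.06493/0.0042 = 489.1 < 2300, so the laminar assumption holds.
Q = V·A = 0.0175·(π/4·0.06493²) = 5.794e-05 m³/s = 0.05794 L/s.

Q ≈ 0.05794 L/s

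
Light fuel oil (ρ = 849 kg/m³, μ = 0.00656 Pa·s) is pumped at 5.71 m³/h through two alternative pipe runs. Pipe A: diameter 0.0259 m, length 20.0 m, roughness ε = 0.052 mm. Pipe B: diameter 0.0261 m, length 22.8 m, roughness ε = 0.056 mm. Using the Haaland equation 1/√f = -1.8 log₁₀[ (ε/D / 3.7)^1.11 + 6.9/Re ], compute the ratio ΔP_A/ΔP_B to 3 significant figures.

ΔP_A/ΔP_B ≈ 0.905

Pipe A: V = Q/A = 0.001586/0.0005269 = 3.011 m/s; Re = 1.009e+04; ε/D = 0.00201; Haaland → f = 0.03349; ΔP_A = f(L/D)(ρV²/2) = 9.95e+04 Pa.
Pipe B: V = Q/A = 0.001586/0.000535 = 2.965 m/s; Re = 1.001e+04; ε/D = 0.00215; Haaland → f = 0.03373; ΔP_B = f(L/D)(ρV²/2) = 1.099e+05 Pa.
ΔP_A/ΔP_B = 9.95e+04/1.099e+05 = 0.905.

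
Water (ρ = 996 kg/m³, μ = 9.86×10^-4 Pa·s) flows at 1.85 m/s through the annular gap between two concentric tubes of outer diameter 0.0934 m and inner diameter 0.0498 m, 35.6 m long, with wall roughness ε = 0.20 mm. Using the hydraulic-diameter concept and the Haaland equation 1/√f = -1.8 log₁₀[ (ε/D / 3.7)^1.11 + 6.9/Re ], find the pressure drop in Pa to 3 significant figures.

Hydraulic diameter D_h = 4A/P = D_o - D_i = 0.0934 - 0.0498 = 0.0436 m.
Re = ρVD_h/μ = 996·1.85·0.0436/0.000986 = 8.148e+04.
ε/D_h = 0.0002/0.0436 = 0.00459; Haaland gives 1/√f = -1.8 log₁₀[0.000594+8.47e-05] = 5.703, so f = 0.03074.
ΔP = f(L/D_h)(ρV²/2) = 0.03074·35.6/0.0436·1704 = 4.278e+04 Pa.

ΔP ≈ 42800 Pa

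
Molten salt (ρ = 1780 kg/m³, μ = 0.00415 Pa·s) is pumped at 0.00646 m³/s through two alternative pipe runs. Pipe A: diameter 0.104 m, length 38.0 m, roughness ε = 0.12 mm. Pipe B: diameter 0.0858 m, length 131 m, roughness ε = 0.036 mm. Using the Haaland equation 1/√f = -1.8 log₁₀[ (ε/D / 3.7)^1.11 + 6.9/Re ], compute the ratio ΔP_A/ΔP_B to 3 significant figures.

ΔP_A/ΔP_B ≈ 0.124

Pipe A: V = Q/A = 0.00646/0.008495 = 0.7605 m/s; Re = 3.392e+04; ε/D = 0.00115; Haaland → f = 0.0255; ΔP_A = f(L/D)(ρV²/2) = 4795 Pa.
Pipe B: V = Q/A = 0.00646/0.005782 = 1.117 m/s; Re = 4.112e+04; ε/D = 0.00042; Haaland → f = 0.02281; ΔP_B = f(L/D)(ρV²/2) = 3.869e+04 Pa.
ΔP_A/ΔP_B = 4795/3.869e+04 = 0.124.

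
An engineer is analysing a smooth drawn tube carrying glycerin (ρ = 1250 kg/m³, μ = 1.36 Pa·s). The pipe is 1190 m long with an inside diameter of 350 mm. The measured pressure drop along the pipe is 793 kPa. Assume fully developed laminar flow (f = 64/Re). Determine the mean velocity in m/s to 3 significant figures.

V ≈ 1.88 m/s

For laminar flow, f = 64/Re with Re = ρVD/μ, so Darcy-Weisbach reduces to ΔP = 32μLV/D². Solving for V: V = ΔP·D²/(32μL) = 7.93e+05·(0.35)²/(32·1.36·1190) = 1.876 m/s.
Check: Re = ρVD/μ = 1250·1.876·0.35/1.36 = 603.4 < 2300, so the laminar assumption holds.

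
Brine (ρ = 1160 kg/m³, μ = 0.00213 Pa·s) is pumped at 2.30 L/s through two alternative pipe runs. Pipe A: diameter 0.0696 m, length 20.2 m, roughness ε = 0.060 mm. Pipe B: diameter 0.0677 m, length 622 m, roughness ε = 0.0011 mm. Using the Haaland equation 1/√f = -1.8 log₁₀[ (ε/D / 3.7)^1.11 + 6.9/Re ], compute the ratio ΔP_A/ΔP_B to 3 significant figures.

Pipe A: V = Q/A = 0.0023/0.003805 = 0.6045 m/s; Re = 2.291e+04; ε/D = 0.000862; Haaland → f = 0.02663; ΔP_A = f(L/D)(ρV²/2) = 1638 Pa.
Pipe B: V = Q/A = 0.0023/0.0036 = 0.6389 m/s; Re = 2.356e+04; ε/D = 1.62e-05; Haaland → f = 0.02475; ΔP_B = f(L/D)(ρV²/2) = 5.383e+04 Pa.
ΔP_A/ΔP_B = 1638/5.383e+04 = 0.0304.

ΔP_A/ΔP_B ≈ 0.0304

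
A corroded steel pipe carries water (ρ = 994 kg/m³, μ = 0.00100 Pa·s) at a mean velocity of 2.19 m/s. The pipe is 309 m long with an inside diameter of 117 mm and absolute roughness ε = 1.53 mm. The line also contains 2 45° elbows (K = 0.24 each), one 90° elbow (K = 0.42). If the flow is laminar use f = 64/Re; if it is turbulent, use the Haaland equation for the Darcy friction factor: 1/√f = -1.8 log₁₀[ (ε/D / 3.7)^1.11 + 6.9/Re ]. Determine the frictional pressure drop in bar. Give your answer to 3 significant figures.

Reynolds number Re = ρVD/μ = 994 · 2.19 · 0.117 / 0.001 = 2.547e+05.
Re > 4000 → turbulent. Relative roughness ε/D = 0.00153/0.117 = 0.0131. Haaland: 1/√f = -1.8 log₁₀[(0.0131/3.7)^1.11 + 6.9/2.547e+05] = -1.8 log₁₀[0.0019 + 2.71e-05] = 4.887, so f = 0.04186.
Total minor-loss coefficient ΣK = 2·0.24 + 1·0.42 = 0.9.
ΔP = [f·L/D + ΣK]·(ρV²/2) = [0.04186·309/0.117 + 0.9]·(994·2.19²/2) = [110.6 + 0.9]·2384 = 2.657e+05 Pa.
ΔP = 2.657e+05 Pa = 2.66 bar.

ΔP ≈ 2.66 bar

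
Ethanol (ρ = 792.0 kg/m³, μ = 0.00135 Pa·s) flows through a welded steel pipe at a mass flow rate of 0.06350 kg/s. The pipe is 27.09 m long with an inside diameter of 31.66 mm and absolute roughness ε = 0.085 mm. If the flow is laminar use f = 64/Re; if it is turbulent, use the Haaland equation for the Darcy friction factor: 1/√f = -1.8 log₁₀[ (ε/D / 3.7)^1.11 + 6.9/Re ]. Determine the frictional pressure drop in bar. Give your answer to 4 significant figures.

ΔP ≈ 0.001189 bar

A = πD²/4 = π(0.03166)²/4 = 0.0007872 m²; mean velocity V = ṁ/(ρA) = 0.0635/(792 · 0.0007872) = 0.1018 m/s.
Reynolds number Re = ρVD/μ = 792 · 0.1018 · 0.03166 / 0.00135 = 1892.
Re < 2300 → laminar flow, so f = 64/Re = 64/1892 = 0.03383 (the turbulent correlation is not needed).
Darcy-Weisbach: ΔP = f(L/D)(ρV²/2) = 0.03383·(27.09/0.03166)·(792·0.1018²/2) = 0.03383·855.7·4.107 = 118.9 Pa.
ΔP = 118.9 Pa = 0.001189 bar.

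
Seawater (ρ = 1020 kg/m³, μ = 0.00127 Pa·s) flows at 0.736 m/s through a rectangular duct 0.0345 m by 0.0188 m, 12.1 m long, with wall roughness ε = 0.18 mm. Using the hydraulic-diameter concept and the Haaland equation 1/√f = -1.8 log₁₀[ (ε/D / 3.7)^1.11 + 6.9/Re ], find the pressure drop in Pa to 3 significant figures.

ΔP ≈ 5300 Pa

Hydraulic diameter D_h = 4A/P = 4·(0.0345·0.0188)/(2·(0.0345+0.0188)) = 0.002594/0.1066 = 0.02434 m.
Re = ρVD_h/μ = 1020·0.736·0.02434/0.00127 = 1.439e+04.
ε/D_h = 0.00018/0.02434 = 0.0074; Haaland gives 1/√f = -1.8 log₁₀[0.00101+0.00048] = 5.089, so f = 0.03861.
ΔP = f(L/D_h)(ρV²/2) = 0.03861·12.1/0.02434·276.3 = 5304 Pa.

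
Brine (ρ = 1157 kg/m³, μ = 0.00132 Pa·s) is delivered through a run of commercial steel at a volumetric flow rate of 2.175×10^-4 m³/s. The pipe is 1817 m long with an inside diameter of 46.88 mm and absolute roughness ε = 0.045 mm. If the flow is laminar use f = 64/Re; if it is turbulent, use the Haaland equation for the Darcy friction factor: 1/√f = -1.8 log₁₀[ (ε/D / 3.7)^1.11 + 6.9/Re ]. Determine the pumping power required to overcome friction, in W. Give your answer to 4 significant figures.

P ≈ 2.958 W

Cross-sectional area A = πD²/4 = π(0.04688)²/4 = 0.001726 m²; mean velocity V = Q/A = 0.0002175/0.001726 = 0.126 m/s.
Reynolds number Re = ρVD/μ = 1157 · 0.126 · 0.04688 / 0.00132 = 5178.
Re > 4000 → turbulent. Relative roughness ε/D = 4.5e-05/0.04688 = 0.00096. Haaland: 1/√f = -1.8 log₁₀[(0.00096/3.7)^1.11 + 6.9/5178] = -1.8 log₁₀[0.000105 + 0.00133] = 5.116, so f = 0.0382.
Darcy-Weisbach: ΔP = f(L/D)(ρV²/2) = 0.0382·(1817/0.04688)·(1157·0.126²/2) = 0.0382·3.876e+04·9.185 = 1.36e+04 Pa.
Pumping power P = QΔP = 0.0002175·1.36e+04 = 2.9579 W = 2.958 W.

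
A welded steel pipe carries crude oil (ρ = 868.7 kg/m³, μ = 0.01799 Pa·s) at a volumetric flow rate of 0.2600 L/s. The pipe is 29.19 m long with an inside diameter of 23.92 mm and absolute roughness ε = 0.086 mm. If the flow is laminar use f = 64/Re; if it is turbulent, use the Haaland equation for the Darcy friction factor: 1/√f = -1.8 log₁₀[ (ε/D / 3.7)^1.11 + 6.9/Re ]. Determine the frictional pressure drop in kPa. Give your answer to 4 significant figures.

ΔP ≈ 16.99 kPa

Q = 0.2600 L/s = 0.2600/1000 = 0.00026 m³/s.
Cross-sectional area A = πD²/4 = π(0.02392)²/4 = 0.0004494 m²; mean velocity V = Q/A = 0.00026/0.0004494 = 0.5786 m/s.
Reynolds number Re = ρVD/μ = 868.7 · 0.5786 · 0.02392 / 0.018 = 668.3.
Re < 2300 → laminar flow, so f = 64/Re = 64/668.3 = 0.09577 (the turbulent correlation is not needed).
Darcy-Weisbach: ΔP = f(L/D)(ρV²/2) = 0.09577·(29.19/0.02392)·(868.7·0.5786²/2) = 0.09577·1220·145.4 = 1.699e+04 Pa.
ΔP = 1.699e+04 Pa = 16.99 kPa.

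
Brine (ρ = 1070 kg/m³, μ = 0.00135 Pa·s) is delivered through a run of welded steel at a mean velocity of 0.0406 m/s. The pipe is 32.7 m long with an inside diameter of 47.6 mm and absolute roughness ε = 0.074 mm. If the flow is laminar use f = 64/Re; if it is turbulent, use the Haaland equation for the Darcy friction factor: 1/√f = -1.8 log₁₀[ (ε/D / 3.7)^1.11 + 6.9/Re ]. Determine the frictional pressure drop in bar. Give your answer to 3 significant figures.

ΔP ≈ 2.53×10^-4 bar

Reynolds number Re = ρVD/μ = 1070 · 0.0406 · 0.0476 / 0.00135 = 1532.
Re < 2300 → laminar flow, so f = 64/Re = 64/1532 = 0.04178 (the turbulent correlation is not needed).
Darcy-Weisbach: ΔP = f(L/D)(ρV²/2) = 0.04178·(32.7/0.0476)·(1070·0.0406²/2) = 0.04178·687·0.8819 = 25.31 Pa.
ΔP = 25.31 Pa = 2.53×10^-4 bar.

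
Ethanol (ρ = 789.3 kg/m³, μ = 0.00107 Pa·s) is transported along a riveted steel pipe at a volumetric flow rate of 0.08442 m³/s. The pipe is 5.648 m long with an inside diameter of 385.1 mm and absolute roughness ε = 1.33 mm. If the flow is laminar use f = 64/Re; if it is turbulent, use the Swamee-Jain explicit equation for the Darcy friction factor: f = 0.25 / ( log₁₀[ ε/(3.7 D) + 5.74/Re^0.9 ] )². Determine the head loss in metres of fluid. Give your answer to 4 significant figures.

Cross-sectional area A = πD²/4 = π(0.3851)²/4 = 0.1165 m²; mean velocity V = Q/A = 0.08442/0.1165 = 0.7248 m/s.
Reynolds number Re = ρVD/μ = 789.3 · 0.7248 · 0.3851 / 0.00107 = 2.059e+05.
Re > 4000 → turbulent. Relative roughness ε/D = 0.00133/0.3851 = 0.00345. Swamee-Jain: f = 0.25/(log₁₀[0.00345/3.7 + 5.74/2.059e+05^0.9])² = 0.25/(log₁₀[0.000933 + 9.48e-05])² = 0.25/(-2.988)² = 0.028.
Darcy-Weisbach: ΔP = f(L/D)(ρV²/2) = 0.028·(5.648/0.3851)·(789.3·0.7248²/2) = 0.028·14.67·207.3 = 85.14 Pa.
Head loss h_f = ΔP/(ρg) = 85.14/(789.3·9.81) = 0.01100 m.

h_f ≈ 0.01100 m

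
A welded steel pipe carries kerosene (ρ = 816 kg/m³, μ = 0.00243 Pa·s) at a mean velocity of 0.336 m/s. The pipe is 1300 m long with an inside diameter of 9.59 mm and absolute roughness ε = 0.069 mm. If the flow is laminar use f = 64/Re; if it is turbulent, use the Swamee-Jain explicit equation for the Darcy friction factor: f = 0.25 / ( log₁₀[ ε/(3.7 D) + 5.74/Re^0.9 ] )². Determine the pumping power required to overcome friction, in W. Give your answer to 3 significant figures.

P ≈ 8.96 W

Reynolds number Re = ρVD/μ = 816 · 0.336 · 0.00959 / 0.00243 = 1082.
Re < 2300 → laminar flow, so f = 64/Re = 64/1082 = 0.05915 (the turbulent correlation is not needed).
Darcy-Weisbach: ΔP = f(L/D)(ρV²/2) = 0.05915·(1300/0.00959)·(816·0.336²/2) = 0.05915·1.356e+05·46.06 = 3.693e+05 Pa.
Q = V·A = 0.336·7.223e-05 = 2.427e-05 m³/s.
Pumping power P = QΔP = 2.427e-05·3.693e+05 = 8.963 W = 8.96 W.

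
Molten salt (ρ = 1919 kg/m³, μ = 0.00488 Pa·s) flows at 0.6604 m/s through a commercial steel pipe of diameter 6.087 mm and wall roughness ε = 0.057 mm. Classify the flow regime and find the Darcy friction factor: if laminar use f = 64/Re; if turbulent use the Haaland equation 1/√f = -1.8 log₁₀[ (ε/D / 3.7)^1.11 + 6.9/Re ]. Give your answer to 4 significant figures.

f ≈ 0.04049

Re = ρVD/μ = 1919·0.6604·0.006087/0.00488 = 1581.
Re < 2300 → laminar, so f = 64/Re = 0.04049 (roughness is irrelevant in laminar flow).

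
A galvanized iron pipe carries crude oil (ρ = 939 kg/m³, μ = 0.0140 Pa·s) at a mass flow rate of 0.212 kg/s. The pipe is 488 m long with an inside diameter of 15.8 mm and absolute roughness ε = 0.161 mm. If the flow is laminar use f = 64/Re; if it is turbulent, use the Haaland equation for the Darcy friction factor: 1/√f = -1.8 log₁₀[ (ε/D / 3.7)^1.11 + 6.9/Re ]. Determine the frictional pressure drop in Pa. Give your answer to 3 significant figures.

ΔP ≈ 1.01×10^6 Pa

A = πD²/4 = π(0.0158)²/4 = 0.0001961 m²; mean velocity V = ṁ/(ρA) = 0.212/(939 · 0.0001961) = 1.152 m/s.
Reynolds number Re = ρVD/μ = 939 · 1.152 · 0.0158 / 0.014 = 1220.
Re < 2300 → laminar flow, so f = 64/Re = 64/1220 = 0.05245 (the turbulent correlation is not needed).
Darcy-Weisbach: ΔP = f(L/D)(ρV²/2) = 0.05245·(488/0.0158)·(939·1.152²/2) = 0.05245·3.089e+04·622.5 = 1.008e+06 Pa.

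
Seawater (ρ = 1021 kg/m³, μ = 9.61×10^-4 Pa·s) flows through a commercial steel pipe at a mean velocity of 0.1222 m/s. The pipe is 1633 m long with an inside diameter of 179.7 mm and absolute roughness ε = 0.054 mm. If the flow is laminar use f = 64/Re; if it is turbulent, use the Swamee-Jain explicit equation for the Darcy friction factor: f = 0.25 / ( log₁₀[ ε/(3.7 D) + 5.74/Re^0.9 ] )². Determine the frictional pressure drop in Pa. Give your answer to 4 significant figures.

Reynolds number Re = ρVD/μ = 1021 · 0.1222 · 0.1797 / 0.000961 = 2.333e+04.
Re > 4000 → turbulent. Relative roughness ε/D = 5.4e-05/0.1797 = 0.000301. Swamee-Jain: f = 0.25/(log₁₀[0.000301/3.7 + 5.74/2.333e+04^0.9])² = 0.25/(log₁₀[8.12e-05 + 0.000673])² = 0.25/(-3.123)² = 0.02564.
Darcy-Weisbach: ΔP = f(L/D)(ρV²/2) = 0.02564·(1633/0.1797)·(1021·0.1222²/2) = 0.02564·9087·7.623 = 1776 Pa.

ΔP ≈ 1776 Pa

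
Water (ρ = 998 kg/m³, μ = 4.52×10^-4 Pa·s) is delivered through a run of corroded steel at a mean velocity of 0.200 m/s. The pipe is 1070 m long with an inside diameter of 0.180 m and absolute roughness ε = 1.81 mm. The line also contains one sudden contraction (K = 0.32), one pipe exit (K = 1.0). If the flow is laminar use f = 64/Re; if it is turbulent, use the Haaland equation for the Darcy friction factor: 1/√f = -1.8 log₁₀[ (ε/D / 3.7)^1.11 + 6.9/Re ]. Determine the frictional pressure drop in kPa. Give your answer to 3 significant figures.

ΔP ≈ 4.62 kPa

Reynolds number Re = ρVD/μ = 998 · 0.2 · 0.18 / 0.000452 = 7.949e+04.
Re > 4000 → turbulent. Relative roughness ε/D = 0.00181/0.18 = 0.0101. Haaland: 1/√f = -1.8 log₁₀[(0.0101/3.7)^1.11 + 6.9/7.949e+04] = -1.8 log₁₀[0.00142 + 8.68e-05] = 5.08, so f = 0.03875.
Total minor-loss coefficient ΣK = 1·0.32 + 1·1 = 1.32.
ΔP = [f·L/D + ΣK]·(ρV²/2) = [0.03875·1070/0.18 + 1.32]·(998·0.2²/2) = [230.3 + 1.32]·19.96 = 4624 Pa.
ΔP = 4624 Pa = 4.62 kPa.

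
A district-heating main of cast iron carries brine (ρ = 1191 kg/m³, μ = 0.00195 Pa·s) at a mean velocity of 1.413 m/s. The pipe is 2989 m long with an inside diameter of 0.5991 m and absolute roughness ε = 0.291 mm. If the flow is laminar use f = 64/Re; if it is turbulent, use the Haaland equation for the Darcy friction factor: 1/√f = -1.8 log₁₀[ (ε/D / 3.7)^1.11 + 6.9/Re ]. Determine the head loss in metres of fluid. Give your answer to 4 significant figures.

h_f ≈ 8.865 m

Reynolds number Re = ρVD/μ = 1191 · 1.413 · 0.5991 / 0.00195 = 5.17e+05.
Re > 4000 → turbulent. Relative roughness ε/D = 0.000291/0.5991 = 0.000486. Haaland: 1/√f = -1.8 log₁₀[(0.000486/3.7)^1.11 + 6.9/5.17e+05] = -1.8 log₁₀[4.91e-05 + 1.33e-05] = 7.568, so f = 0.01746.
Darcy-Weisbach: ΔP = f(L/D)(ρV²/2) = 0.01746·(2989/0.5991)·(1191·1.413²/2) = 0.01746·4989·1189 = 1.036e+05 Pa.
Head loss h_f = ΔP/(ρg) = 1.036e+05/(1191·9.81) = 8.865 m.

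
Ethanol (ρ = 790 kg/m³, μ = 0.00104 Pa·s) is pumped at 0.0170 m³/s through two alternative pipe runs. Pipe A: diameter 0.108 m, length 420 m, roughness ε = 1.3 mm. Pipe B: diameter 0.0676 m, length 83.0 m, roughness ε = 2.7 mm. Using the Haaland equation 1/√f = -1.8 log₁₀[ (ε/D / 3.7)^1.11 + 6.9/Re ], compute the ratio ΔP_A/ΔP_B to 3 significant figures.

ΔP_A/ΔP_B ≈ 0.306

Pipe A: V = Q/A = 0.017/0.009161 = 1.856 m/s; Re = 1.522e+05; ε/D = 0.012; Haaland → f = 0.04081; ΔP_A = f(L/D)(ρV²/2) = 2.159e+05 Pa.
Pipe B: V = Q/A = 0.017/0.003589 = 4.737 m/s; Re = 2.432e+05; ε/D = 0.0399; Haaland → f = 0.06487; ΔP_B = f(L/D)(ρV²/2) = 7.058e+05 Pa.
ΔP_A/ΔP_B = 2.159e+05/7.058e+05 = 0.306.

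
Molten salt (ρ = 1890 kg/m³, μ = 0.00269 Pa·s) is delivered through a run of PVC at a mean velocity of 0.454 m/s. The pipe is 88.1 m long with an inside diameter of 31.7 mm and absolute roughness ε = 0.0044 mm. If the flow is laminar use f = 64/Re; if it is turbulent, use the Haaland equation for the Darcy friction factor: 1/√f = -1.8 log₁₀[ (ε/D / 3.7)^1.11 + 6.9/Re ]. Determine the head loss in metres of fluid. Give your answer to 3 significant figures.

Reynolds number Re = ρVD/μ = 1890 · 0.454 · 0.0317 / 0.00269 = 1.011e+04.
Re > 4000 → turbulent. Relative roughness ε/D = 4.4e-06/0.0317 = 0.000139. Haaland: 1/√f = -1.8 log₁₀[(0.000139/3.7)^1.11 + 6.9/1.011e+04] = -1.8 log₁₀[1.22e-05 + 0.000682] = 5.685, so f = 0.03094.
Darcy-Weisbach: ΔP = f(L/D)(ρV²/2) = 0.03094·(88.1/0.0317)·(1890·0.454²/2) = 0.03094·2779·194.8 = 1.675e+04 Pa.
Head loss h_f = ΔP/(ρg) = 1.675e+04/(1890·9.81) = 0.903 m.

h_f ≈ 0.903 m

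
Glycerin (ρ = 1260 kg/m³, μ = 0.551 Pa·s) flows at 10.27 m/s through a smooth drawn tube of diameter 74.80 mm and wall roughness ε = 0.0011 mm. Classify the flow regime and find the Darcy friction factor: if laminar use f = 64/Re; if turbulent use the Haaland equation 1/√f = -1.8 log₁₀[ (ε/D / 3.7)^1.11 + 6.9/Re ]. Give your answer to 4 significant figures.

f ≈ 0.03643

Re = ρVD/μ = 1260·10.27·0.0748/0.551 = 1757.
Re < 2300 → laminar, so f = 64/Re = 0.03643 (roughness is irrelevant in laminar flow).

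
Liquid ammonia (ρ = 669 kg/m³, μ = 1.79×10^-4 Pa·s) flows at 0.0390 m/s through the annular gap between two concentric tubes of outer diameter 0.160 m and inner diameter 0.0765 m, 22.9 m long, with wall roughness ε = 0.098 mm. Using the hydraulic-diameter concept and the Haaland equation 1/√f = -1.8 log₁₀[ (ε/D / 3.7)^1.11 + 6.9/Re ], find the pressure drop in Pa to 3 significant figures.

ΔP ≈ 4.32 Pa

Hydraulic diameter D_h = 4A/P = D_o - D_i = 0.16 - 0.0765 = 0.0835 m.
Re = ρVD_h/μ = 669·0.039·0.0835/0.000179 = 1.217e+04.
ε/D_h = 9.8e-05/0.0835 = 0.00117; Haaland gives 1/√f = -1.8 log₁₀[0.000131+0.000567] = 5.681, so f = 0.03098.
ΔP = f(L/D_h)(ρV²/2) = 0.03098·22.9/0.0835·0.5088 = 4.323 Pa.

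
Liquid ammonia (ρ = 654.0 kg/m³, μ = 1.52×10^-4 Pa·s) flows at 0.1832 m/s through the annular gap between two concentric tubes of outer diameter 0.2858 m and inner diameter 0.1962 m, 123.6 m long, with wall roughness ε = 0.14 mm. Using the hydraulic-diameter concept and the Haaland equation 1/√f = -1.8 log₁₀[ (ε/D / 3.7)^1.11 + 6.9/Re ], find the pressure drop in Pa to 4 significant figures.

ΔP ≈ 369.3 Pa

Hydraulic diameter D_h = 4A/P = D_o - D_i = 0.2858 - 0.1962 = 0.0896 m.
Re = ρVD_h/μ = 654·0.1832·0.0896/0.000152 = 7.063e+04.
ε/D_h = 0.00014/0.0896 = 0.00156; Haaland gives 1/√f = -1.8 log₁₀[0.00018+9.77e-05] = 6.403, so f = 0.02439.
ΔP = f(L/D_h)(ρV²/2) = 0.02439·123.6/0.0896·10.97 = 369.3 Pa.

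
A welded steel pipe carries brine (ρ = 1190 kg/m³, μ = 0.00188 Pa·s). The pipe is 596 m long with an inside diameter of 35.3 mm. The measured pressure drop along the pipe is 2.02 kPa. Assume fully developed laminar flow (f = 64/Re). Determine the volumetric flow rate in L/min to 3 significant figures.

For laminar flow, f = 64/Re with Re = ρVD/μ, so Darcy-Weisbach reduces to ΔP = 32μLV/D². Solving for V: V = ΔP·D²/(32μL) = 2020·(0.0353)²/(32·0.00188·596) = 0.0702 m/s.
Check: Re = ρVD/μ = 1190·0.0702·0.0353/0.00188 = 1569 < 2300, so the laminar assumption holds.
Q = V·A = 0.0702·(π/4·0.0353²) = 6.87e-05 m³/s = 4.12 L/min.

Q ≈ 4.12 L/min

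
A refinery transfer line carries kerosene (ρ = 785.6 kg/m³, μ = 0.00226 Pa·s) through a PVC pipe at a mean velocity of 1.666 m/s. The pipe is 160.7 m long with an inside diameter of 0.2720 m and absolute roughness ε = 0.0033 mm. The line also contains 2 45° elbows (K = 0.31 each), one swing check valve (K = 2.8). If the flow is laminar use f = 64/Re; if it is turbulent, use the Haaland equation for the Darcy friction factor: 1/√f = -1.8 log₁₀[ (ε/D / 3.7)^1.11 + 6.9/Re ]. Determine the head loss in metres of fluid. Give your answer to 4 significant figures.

h_f ≈ 1.847 m

Reynolds number Re = ρVD/μ = 785.6 · 1.666 · 0.272 / 0.00226 = 1.575e+05.
Re > 4000 → turbulent. Relative roughness ε/D = 3.3e-06/0.272 = 1.21e-05. Haaland: 1/√f = -1.8 log₁₀[(1.21e-05/3.7)^1.11 + 6.9/1.575e+05] = -1.8 log₁₀[8.17e-07 + 4.38e-05] = 7.831, so f = 0.01631.
Total minor-loss coefficient ΣK = 2·0.31 + 1·2.8 = 3.42.
ΔP = [f·L/D + ΣK]·(ρV²/2) = [0.01631·160.7/0.272 + 3.42]·(785.6·1.666²/2) = [9.635 + 3.42]·1090 = 1.423e+04 Pa.
Head loss h_f = ΔP/(ρg) = 1.423e+04/(785.6·9.81) = 1.847 m.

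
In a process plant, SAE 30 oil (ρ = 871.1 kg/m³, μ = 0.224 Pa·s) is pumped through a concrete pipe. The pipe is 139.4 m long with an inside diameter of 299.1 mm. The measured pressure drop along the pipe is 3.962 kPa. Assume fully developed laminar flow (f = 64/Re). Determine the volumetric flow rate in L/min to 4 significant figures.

Q ≈ 1495 L/min

For laminar flow, f = 64/Re with Re = ρVD/μ, so Darcy-Weisbach reduces to ΔP = 32μLV/D². Solving for V: V = ΔP·D²/(32μL) = 3962·(0.2991)²/(32·0.224·139.4) = 0.3547 m/s.
Check: Re = ρVD/μ = 871.1·0.3547·0.2991/0.224 = 412.6 < 2300, so the laminar assumption holds.
Q = V·A = 0.3547·(π/4·0.2991²) = 0.02492 m³/s = 1495 L/min.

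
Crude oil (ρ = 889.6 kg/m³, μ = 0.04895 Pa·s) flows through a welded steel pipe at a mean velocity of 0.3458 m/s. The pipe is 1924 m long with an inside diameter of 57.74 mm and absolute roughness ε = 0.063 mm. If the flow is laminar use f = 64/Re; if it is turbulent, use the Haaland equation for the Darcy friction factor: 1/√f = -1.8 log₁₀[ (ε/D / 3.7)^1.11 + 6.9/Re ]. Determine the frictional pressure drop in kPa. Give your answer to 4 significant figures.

Reynolds number Re = ρVD/μ = 889.6 · 0.3458 · 0.05774 / 0.049 = 362.9.
Re < 2300 → laminar flow, so f = 64/Re = 64/362.9 = 0.1764 (the turbulent correlation is not needed).
Darcy-Weisbach: ΔP = f(L/D)(ρV²/2) = 0.1764·(1924/0.05774)·(889.6·0.3458²/2) = 0.1764·3.332e+04·53.19 = 3.126e+05 Pa.
ΔP = 3.126e+05 Pa = 312.6 kPa.

ΔP ≈ 312.6 kPa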